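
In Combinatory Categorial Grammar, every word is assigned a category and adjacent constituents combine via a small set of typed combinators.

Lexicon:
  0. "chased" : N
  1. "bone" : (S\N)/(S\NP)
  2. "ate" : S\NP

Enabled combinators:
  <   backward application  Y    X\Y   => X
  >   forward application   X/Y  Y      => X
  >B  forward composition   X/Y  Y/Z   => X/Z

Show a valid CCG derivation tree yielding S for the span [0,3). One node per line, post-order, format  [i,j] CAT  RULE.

[0,3] S   <
  [0,1] "chased" : N
  [1,3] S\N   >
    [1,2] "bone" : (S\N)/(S\NP)
    [2,3] "ate" : S\NP

[0,1] N  lex  "chased"
[1,2] (S\N)/(S\NP)  lex  "bone"
[2,3] S\NP  lex  "ate"
[1,3] S\N  >  k=2
[0,3] S  <  k=1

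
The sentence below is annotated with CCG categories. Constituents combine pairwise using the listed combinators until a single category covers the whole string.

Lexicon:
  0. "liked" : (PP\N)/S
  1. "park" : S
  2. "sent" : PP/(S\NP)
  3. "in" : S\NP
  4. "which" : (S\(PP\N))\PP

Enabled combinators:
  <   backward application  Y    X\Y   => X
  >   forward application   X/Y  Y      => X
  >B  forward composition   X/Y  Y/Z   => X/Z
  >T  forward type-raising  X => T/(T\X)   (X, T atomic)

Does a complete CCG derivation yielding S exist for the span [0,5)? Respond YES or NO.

[0,5] S   <
  [0,2] PP\N   >
    [0,1] "liked" : (PP\N)/S
    [1,2] "park" : S
  [2,5] S\(PP\N)   <
    [2,4] PP   >
      [2,3] "sent" : PP/(S\NP)
      [3,4] "in" : S\NP
    [4,5] "which" : (S\(PP\N))\PP

YES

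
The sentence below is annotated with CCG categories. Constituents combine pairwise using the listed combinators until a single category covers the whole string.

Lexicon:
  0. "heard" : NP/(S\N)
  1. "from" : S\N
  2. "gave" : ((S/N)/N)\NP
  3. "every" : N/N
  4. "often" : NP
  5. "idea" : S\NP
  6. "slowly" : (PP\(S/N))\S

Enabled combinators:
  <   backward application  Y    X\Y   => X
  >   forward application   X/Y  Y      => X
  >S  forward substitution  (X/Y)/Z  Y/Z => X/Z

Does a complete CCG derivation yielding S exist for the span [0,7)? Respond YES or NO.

NP/(S\N) S\N ((S/N)/N)\NP N/N NP S\NP (PP\(S/N))\S
CKY chart[0,7] = {PP}; S ∉ chart

NO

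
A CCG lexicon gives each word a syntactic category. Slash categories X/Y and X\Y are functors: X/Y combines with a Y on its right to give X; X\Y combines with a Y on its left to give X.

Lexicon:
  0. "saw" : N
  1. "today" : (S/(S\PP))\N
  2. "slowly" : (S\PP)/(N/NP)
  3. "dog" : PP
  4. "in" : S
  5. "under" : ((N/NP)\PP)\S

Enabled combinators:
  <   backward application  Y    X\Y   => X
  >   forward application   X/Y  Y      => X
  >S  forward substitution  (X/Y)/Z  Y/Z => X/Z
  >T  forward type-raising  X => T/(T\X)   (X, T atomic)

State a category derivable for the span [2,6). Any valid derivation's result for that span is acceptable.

S\PP

[0,6] S   >
  [0,2] S/(S\PP)   <
    [0,1] "saw" : N
    [1,2] "today" : (S/(S\PP))\N
  [2,6] S\PP   >
    [2,3] "slowly" : (S\PP)/(N/NP)
    [3,6] N/NP   <
      [3,4] "dog" : PP
      [4,6] (N/NP)\PP   <
        [4,5] "in" : S
        [5,6] "under" : ((N/NP)\PP)\S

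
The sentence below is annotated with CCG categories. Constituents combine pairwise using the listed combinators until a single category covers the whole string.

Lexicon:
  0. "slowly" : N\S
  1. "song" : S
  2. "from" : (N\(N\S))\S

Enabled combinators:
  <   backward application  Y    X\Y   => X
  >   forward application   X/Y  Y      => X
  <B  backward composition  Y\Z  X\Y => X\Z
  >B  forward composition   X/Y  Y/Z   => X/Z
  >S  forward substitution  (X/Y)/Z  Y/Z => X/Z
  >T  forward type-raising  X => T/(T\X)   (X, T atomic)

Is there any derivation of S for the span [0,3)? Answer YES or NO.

NO

N\S S (N\(N\S))\S
CKY chart[0,3] = {N, N/(N\N), NP/(NP\N), PP/(PP\N), S/(S\N)}; S ∉ chart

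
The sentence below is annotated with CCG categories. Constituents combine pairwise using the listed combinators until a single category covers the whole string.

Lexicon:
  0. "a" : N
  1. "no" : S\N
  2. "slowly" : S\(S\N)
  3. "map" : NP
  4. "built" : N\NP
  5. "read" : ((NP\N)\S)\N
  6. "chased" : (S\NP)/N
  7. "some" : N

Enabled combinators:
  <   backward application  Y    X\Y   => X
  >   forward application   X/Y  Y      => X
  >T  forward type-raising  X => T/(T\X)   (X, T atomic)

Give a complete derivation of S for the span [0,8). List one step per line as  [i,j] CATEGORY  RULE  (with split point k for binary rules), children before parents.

[0,1] N  lex  "a"
[1,2] S\N  lex  "no"
[2,3] S\(S\N)  lex  "slowly"
[1,3] S  <  k=2
[3,4] NP  lex  "map"
[3,4] N/(N\NP)  >T
[4,5] N\NP  lex  "built"
[3,5] N  >  k=4
[5,6] ((NP\N)\S)\N  lex  "read"
[3,6] (NP\N)\S  <  k=5
[1,6] NP\N  <  k=3
[0,6] NP  <  k=1
[6,7] (S\NP)/N  lex  "chased"
[7,8] N  lex  "some"
[6,8] S\NP  >  k=7
[0,8] S  <  k=6

[0,8] S   <
  [0,6] NP   <
    [0,1] "a" : N
    [1,6] NP\N   <
      [1,3] S   <
        [1,2] "no" : S\N
        [2,3] "slowly" : S\(S\N)
      [3,6] (NP\N)\S   <
        [3,5] N   >
          [3,4] N/(N\NP)   >T
            [3,4] "map" : NP
          [4,5] "built" : N\NP
        [5,6] "read" : ((NP\N)\S)\N
  [6,8] S\NP   >
    [6,7] "chased" : (S\NP)/N
    [7,8] "some" : N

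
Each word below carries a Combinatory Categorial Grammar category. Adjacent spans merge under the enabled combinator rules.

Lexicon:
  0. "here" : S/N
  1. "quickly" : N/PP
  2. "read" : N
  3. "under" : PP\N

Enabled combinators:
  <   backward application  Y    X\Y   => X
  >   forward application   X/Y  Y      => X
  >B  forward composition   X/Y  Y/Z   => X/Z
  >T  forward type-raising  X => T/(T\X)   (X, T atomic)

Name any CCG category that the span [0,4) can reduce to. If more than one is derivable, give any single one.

S

[0,4] S   >
  [0,2] S/PP   >B
    [0,1] "here" : S/N
    [1,2] "quickly" : N/PP
  [2,4] PP   >
    [2,3] PP/(PP\N)   >T
      [2,3] "read" : N
    [3,4] "under" : PP\N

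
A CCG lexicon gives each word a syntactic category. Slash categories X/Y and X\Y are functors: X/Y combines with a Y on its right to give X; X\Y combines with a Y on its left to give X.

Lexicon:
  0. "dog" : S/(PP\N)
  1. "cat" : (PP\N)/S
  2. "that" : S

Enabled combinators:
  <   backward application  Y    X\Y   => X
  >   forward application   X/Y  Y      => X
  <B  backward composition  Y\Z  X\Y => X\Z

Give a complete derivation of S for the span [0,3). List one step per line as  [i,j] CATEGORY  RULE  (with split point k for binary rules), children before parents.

[0,1] S/(PP\N)  lex  "dog"
[1,2] (PP\N)/S  lex  "cat"
[2,3] S  lex  "that"
[1,3] PP\N  >  k=2
[0,3] S  >  k=1

[0,3] S   >
  [0,1] "dog" : S/(PP\N)
  [1,3] PP\N   >
    [1,2] "cat" : (PP\N)/S
    [2,3] "that" : S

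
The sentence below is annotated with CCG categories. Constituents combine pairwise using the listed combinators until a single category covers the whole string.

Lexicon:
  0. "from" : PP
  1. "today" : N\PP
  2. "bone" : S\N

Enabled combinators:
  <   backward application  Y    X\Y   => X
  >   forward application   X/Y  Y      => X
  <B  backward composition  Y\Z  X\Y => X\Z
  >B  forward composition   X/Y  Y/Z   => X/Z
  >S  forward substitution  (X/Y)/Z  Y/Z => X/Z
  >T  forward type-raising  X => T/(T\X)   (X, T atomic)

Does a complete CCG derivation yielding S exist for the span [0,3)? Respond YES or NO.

YES

[0,3] S   >
  [0,1] S/(S\PP)   >T
    [0,1] "from" : PP
  [1,3] S\PP   <B
    [1,2] "today" : N\PP
    [2,3] "bone" : S\N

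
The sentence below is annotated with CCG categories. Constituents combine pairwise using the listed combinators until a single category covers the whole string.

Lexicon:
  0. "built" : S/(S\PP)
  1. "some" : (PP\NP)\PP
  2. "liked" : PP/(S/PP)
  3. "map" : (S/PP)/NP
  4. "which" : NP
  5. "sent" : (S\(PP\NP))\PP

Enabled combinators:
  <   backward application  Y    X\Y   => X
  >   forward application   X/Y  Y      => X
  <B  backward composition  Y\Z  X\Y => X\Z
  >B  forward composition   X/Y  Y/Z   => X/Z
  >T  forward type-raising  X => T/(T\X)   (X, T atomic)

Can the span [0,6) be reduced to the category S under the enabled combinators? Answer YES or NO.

YES

[0,6] S   >
  [0,1] "built" : S/(S\PP)
  [1,6] S\PP   <B
    [1,2] "some" : (PP\NP)\PP
    [2,6] S\(PP\NP)   <
      [2,5] PP   >
        [2,3] "liked" : PP/(S/PP)
        [3,5] S/PP   >
          [3,4] "map" : (S/PP)/NP
          [4,5] "which" : NP
      [5,6] "sent" : (S\(PP\NP))\PP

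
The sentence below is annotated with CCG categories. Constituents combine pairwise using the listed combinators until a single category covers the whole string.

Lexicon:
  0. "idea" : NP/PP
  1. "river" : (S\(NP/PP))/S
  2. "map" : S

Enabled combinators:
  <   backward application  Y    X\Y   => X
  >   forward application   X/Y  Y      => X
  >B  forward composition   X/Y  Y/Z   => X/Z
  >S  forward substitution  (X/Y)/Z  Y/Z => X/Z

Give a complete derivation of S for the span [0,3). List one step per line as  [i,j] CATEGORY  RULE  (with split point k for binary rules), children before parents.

[0,1] NP/PP  lex  "idea"
[1,2] (S\(NP/PP))/S  lex  "river"
[2,3] S  lex  "map"
[1,3] S\(NP/PP)  >  k=2
[0,3] S  <  k=1

[0,3] S   <
  [0,1] "idea" : NP/PP
  [1,3] S\(NP/PP)   >
    [1,2] "river" : (S\(NP/PP))/S
    [2,3] "map" : S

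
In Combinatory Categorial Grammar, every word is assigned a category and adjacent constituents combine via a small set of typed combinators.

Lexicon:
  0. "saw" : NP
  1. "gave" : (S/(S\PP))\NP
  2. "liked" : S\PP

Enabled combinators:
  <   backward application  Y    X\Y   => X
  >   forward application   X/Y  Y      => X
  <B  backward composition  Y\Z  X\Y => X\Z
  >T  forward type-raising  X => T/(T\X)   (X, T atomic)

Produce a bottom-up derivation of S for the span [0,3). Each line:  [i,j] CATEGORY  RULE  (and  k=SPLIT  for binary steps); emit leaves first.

[0,1] NP  lex  "saw"
[1,2] (S/(S\PP))\NP  lex  "gave"
[0,2] S/(S\PP)  <  k=1
[2,3] S\PP  lex  "liked"
[0,3] S  >  k=2

[0,3] S   >
  [0,2] S/(S\PP)   <
    [0,1] "saw" : NP
    [1,2] "gave" : (S/(S\PP))\NP
  [2,3] "liked" : S\PP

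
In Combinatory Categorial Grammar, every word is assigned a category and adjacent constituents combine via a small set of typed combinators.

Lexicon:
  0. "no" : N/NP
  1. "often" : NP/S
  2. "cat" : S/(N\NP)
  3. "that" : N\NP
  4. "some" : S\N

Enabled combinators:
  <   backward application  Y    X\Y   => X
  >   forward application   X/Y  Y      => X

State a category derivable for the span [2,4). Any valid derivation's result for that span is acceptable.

S

[0,5] S   <
  [0,4] N   >
    [0,1] "no" : N/NP
    [1,4] NP   >
      [1,2] "often" : NP/S
      [2,4] S   >
        [2,3] "cat" : S/(N\NP)
        [3,4] "that" : N\NP
  [4,5] "some" : S\N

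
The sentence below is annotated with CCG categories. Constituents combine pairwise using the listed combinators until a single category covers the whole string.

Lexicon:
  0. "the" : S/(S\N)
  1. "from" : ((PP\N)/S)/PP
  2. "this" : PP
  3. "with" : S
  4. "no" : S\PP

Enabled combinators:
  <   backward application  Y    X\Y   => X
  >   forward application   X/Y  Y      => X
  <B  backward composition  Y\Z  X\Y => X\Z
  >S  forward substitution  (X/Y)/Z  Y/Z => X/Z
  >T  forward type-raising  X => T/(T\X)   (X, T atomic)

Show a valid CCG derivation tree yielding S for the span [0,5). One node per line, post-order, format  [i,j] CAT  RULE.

[0,1] S/(S\N)  lex  "the"
[1,2] ((PP\N)/S)/PP  lex  "from"
[2,3] PP  lex  "this"
[1,3] (PP\N)/S  >  k=2
[3,4] S  lex  "with"
[1,4] PP\N  >  k=3
[4,5] S\PP  lex  "no"
[1,5] S\N  <B  k=4
[0,5] S  >  k=1

[0,5] S   >
  [0,1] "the" : S/(S\N)
  [1,5] S\N   <B
    [1,4] PP\N   >
      [1,3] (PP\N)/S   >
        [1,2] "from" : ((PP\N)/S)/PP
        [2,3] "this" : PP
      [3,4] "with" : S
    [4,5] "no" : S\PP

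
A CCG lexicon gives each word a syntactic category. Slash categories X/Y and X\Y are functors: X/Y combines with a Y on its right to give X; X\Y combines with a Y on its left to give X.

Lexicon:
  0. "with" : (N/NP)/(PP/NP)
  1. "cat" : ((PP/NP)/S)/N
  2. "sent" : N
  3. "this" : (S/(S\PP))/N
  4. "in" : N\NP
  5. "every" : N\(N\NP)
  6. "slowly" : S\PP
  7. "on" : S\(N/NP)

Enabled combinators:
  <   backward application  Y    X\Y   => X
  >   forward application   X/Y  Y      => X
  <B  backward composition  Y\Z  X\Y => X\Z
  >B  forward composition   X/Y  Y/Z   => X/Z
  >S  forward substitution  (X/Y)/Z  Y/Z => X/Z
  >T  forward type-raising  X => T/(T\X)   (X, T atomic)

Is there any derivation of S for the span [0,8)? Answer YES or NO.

YES

[0,8] S   <
  [0,7] N/NP   >
    [0,1] "with" : (N/NP)/(PP/NP)
    [1,7] PP/NP   >
      [1,3] (PP/NP)/S   >
        [1,2] "cat" : ((PP/NP)/S)/N
        [2,3] "sent" : N
      [3,7] S   >
        [3,6] S/(S\PP)   >
          [3,4] "this" : (S/(S\PP))/N
          [4,6] N   <
            [4,5] "in" : N\NP
            [5,6] "every" : N\(N\NP)
        [6,7] "slowly" : S\PP
  [7,8] "on" : S\(N/NP)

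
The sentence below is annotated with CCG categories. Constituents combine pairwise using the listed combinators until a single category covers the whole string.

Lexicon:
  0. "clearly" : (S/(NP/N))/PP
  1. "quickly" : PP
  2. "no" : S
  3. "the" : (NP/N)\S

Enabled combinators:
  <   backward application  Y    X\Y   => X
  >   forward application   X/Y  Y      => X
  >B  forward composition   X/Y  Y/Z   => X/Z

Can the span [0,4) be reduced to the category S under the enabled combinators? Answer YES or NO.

[0,4] S   >
  [0,2] S/(NP/N)   >
    [0,1] "clearly" : (S/(NP/N))/PP
    [1,2] "quickly" : PP
  [2,4] NP/N   <
    [2,3] "no" : S
    [3,4] "the" : (NP/N)\S

YES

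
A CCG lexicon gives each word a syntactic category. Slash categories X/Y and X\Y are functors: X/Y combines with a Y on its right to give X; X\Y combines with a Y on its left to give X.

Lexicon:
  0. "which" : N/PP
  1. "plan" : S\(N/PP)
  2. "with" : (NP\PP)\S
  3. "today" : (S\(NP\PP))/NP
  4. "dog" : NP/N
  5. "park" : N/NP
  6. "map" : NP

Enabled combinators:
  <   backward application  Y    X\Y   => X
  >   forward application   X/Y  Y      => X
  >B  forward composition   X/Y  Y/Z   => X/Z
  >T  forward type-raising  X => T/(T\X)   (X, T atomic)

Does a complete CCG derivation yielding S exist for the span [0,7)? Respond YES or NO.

[0,7] S   <
  [0,3] NP\PP   <
    [0,2] S   <
      [0,1] "which" : N/PP
      [1,2] "plan" : S\(N/PP)
    [2,3] "with" : (NP\PP)\S
  [3,7] S\(NP\PP)   >
    [3,4] "today" : (S\(NP\PP))/NP
    [4,7] NP   >
      [4,5] "dog" : NP/N
      [5,7] N   >
        [5,6] "park" : N/NP
        [6,7] "map" : NP

YES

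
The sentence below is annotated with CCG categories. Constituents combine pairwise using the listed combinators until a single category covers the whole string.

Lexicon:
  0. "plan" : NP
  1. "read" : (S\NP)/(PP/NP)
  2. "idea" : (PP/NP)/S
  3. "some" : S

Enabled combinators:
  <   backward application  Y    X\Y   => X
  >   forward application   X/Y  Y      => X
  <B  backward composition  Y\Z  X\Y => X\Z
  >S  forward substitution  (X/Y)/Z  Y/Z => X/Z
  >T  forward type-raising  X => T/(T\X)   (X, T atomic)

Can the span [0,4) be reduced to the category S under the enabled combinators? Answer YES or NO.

[0,4] S   <
  [0,1] "plan" : NP
  [1,4] S\NP   >
    [1,2] "read" : (S\NP)/(PP/NP)
    [2,4] PP/NP   >
      [2,3] "idea" : (PP/NP)/S
      [3,4] "some" : S

YES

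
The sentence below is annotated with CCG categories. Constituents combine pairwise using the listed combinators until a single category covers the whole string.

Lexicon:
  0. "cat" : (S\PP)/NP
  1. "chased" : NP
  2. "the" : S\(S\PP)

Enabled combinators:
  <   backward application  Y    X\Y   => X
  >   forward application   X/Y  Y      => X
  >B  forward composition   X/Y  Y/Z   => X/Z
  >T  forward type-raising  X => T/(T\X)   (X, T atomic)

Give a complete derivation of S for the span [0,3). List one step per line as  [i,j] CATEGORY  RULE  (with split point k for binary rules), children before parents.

[0,3] S   <
  [0,2] S\PP   >
    [0,1] "cat" : (S\PP)/NP
    [1,2] "chased" : NP
  [2,3] "the" : S\(S\PP)

[0,1] (S\PP)/NP  lex  "cat"
[1,2] NP  lex  "chased"
[0,2] S\PP  >  k=1
[2,3] S\(S\PP)  lex  "the"
[0,3] S  <  k=2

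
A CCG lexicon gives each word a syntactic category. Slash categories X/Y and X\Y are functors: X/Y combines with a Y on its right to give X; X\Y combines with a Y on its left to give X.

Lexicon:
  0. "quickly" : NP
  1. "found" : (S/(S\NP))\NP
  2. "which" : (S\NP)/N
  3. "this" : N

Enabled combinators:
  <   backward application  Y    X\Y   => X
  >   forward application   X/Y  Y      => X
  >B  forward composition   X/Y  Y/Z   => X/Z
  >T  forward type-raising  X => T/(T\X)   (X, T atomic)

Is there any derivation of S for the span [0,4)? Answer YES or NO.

[0,4] S   >
  [0,2] S/(S\NP)   <
    [0,1] "quickly" : NP
    [1,2] "found" : (S/(S\NP))\NP
  [2,4] S\NP   >
    [2,3] "which" : (S\NP)/N
    [3,4] "this" : N

YES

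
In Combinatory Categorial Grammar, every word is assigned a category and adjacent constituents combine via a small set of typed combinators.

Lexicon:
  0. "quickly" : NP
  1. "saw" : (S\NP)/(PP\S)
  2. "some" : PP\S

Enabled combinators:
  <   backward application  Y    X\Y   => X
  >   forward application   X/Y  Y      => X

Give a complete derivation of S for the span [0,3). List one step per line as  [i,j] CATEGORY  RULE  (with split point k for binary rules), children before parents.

[0,3] S   <
  [0,1] "quickly" : NP
  [1,3] S\NP   >
    [1,2] "saw" : (S\NP)/(PP\S)
    [2,3] "some" : PP\S

[0,1] NP  lex  "quickly"
[1,2] (S\NP)/(PP\S)  lex  "saw"
[2,3] PP\S  lex  "some"
[1,3] S\NP  >  k=2
[0,3] S  <  k=1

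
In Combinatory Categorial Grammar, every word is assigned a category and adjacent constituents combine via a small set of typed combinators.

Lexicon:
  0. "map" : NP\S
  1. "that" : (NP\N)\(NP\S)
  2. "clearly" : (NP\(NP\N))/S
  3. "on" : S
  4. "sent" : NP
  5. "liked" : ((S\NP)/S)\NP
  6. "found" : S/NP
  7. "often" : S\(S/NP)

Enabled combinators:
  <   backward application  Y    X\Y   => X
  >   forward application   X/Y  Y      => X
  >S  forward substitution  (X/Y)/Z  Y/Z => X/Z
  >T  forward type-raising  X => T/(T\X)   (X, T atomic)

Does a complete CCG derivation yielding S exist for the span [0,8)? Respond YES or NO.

[0,8] S   <
  [0,4] NP   <
    [0,2] NP\N   <
      [0,1] "map" : NP\S
      [1,2] "that" : (NP\N)\(NP\S)
    [2,4] NP\(NP\N)   >
      [2,3] "clearly" : (NP\(NP\N))/S
      [3,4] "on" : S
  [4,8] S\NP   >
    [4,6] (S\NP)/S   <
      [4,5] "sent" : NP
      [5,6] "liked" : ((S\NP)/S)\NP
    [6,8] S   <
      [6,7] "found" : S/NP
      [7,8] "often" : S\(S/NP)

YES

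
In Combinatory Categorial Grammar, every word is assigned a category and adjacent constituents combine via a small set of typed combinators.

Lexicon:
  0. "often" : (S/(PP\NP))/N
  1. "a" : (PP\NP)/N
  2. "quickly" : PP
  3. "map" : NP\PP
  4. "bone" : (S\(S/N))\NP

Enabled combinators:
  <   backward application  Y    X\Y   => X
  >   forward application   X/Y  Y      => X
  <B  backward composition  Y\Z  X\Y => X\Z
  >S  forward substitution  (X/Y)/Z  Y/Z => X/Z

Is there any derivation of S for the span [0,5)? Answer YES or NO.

YES

[0,5] S   <
  [0,2] S/N   >S
    [0,1] "often" : (S/(PP\NP))/N
    [1,2] "a" : (PP\NP)/N
  [2,5] S\(S/N)   <
    [2,4] NP   <
      [2,3] "quickly" : PP
      [3,4] "map" : NP\PP
    [4,5] "bone" : (S\(S/N))\NP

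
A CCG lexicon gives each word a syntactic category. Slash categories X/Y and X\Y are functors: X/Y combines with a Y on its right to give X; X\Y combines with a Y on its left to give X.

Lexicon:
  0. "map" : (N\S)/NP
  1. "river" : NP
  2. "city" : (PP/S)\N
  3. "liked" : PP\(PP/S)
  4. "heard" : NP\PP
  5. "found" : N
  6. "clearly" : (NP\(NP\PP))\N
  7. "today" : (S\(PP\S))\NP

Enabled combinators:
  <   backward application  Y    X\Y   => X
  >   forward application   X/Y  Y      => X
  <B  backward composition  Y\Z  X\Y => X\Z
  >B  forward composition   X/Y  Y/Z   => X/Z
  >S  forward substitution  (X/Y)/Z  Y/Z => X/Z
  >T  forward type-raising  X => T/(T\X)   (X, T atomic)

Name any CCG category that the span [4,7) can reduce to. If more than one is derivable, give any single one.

NP

[0,8] S   <
  [0,4] PP\S   <B
    [0,2] N\S   >
      [0,1] "map" : (N\S)/NP
      [1,2] "river" : NP
    [2,4] PP\N   <B
      [2,3] "city" : (PP/S)\N
      [3,4] "liked" : PP\(PP/S)
  [4,8] S\(PP\S)   <
    [4,7] NP   <
      [4,5] "heard" : NP\PP
      [5,7] NP\(NP\PP)   <
        [5,6] "found" : N
        [6,7] "clearly" : (NP\(NP\PP))\N
    [7,8] "today" : (S\(PP\S))\NP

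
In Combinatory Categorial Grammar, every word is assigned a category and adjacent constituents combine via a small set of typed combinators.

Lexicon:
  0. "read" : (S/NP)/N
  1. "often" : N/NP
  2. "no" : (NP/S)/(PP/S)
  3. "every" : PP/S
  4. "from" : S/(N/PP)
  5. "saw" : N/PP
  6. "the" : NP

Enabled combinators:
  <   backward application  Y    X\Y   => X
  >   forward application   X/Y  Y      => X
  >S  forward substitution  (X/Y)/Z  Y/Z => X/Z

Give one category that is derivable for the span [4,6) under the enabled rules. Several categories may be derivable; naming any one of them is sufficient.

S

[0,7] S   >
  [0,6] S/NP   >
    [0,1] "read" : (S/NP)/N
    [1,6] N   >
      [1,2] "often" : N/NP
      [2,6] NP   >
        [2,4] NP/S   >
          [2,3] "no" : (NP/S)/(PP/S)
          [3,4] "every" : PP/S
        [4,6] S   >
          [4,5] "from" : S/(N/PP)
          [5,6] "saw" : N/PP
  [6,7] "the" : NP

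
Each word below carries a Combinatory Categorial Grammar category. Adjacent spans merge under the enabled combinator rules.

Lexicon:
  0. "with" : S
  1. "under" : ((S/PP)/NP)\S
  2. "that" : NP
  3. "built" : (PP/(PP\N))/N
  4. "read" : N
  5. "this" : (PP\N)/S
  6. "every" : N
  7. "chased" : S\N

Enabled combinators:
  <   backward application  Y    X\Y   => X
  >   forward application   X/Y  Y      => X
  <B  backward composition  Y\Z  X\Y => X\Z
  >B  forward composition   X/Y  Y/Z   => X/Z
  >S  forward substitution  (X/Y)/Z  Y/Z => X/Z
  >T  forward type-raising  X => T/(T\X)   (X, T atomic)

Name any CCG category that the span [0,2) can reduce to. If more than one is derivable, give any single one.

(S/PP)/NP

[0,8] S   >
  [0,3] S/PP   >
    [0,2] (S/PP)/NP   <
      [0,1] "with" : S
      [1,2] "under" : ((S/PP)/NP)\S
    [2,3] "that" : NP
  [3,8] PP   >
    [3,5] PP/(PP\N)   >
      [3,4] "built" : (PP/(PP\N))/N
      [4,5] "read" : N
    [5,8] PP\N   >
      [5,6] "this" : (PP\N)/S
      [6,8] S   <
        [6,7] "every" : N
        [7,8] "chased" : S\N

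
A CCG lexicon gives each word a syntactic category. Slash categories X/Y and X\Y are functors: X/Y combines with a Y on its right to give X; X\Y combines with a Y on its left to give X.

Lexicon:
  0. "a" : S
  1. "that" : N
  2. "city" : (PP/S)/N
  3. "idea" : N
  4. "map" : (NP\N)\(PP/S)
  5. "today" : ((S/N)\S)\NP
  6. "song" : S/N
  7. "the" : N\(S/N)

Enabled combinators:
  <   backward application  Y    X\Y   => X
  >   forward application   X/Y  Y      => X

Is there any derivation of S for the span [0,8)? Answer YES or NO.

YES

[0,8] S   >
  [0,6] S/N   <
    [0,1] "a" : S
    [1,6] (S/N)\S   <
      [1,5] NP   <
        [1,2] "that" : N
        [2,5] NP\N   <
          [2,4] PP/S   >
            [2,3] "city" : (PP/S)/N
            [3,4] "idea" : N
          [4,5] "map" : (NP\N)\(PP/S)
      [5,6] "today" : ((S/N)\S)\NP
  [6,8] N   <
    [6,7] "song" : S/N
    [7,8] "the" : N\(S/N)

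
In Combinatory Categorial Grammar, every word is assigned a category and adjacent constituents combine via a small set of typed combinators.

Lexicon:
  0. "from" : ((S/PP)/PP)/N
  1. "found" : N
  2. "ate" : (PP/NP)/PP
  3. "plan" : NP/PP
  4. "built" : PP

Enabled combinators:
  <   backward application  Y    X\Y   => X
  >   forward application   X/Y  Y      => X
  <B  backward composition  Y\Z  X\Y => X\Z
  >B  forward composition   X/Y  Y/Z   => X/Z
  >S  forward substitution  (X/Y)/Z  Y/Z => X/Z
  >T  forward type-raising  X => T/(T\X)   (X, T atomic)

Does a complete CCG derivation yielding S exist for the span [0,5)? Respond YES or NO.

YES

[0,5] S   >
  [0,4] S/PP   >S
    [0,2] (S/PP)/PP   >
      [0,1] "from" : ((S/PP)/PP)/N
      [1,2] "found" : N
    [2,4] PP/PP   >S
      [2,3] "ate" : (PP/NP)/PP
      [3,4] "plan" : NP/PP
  [4,5] "built" : PP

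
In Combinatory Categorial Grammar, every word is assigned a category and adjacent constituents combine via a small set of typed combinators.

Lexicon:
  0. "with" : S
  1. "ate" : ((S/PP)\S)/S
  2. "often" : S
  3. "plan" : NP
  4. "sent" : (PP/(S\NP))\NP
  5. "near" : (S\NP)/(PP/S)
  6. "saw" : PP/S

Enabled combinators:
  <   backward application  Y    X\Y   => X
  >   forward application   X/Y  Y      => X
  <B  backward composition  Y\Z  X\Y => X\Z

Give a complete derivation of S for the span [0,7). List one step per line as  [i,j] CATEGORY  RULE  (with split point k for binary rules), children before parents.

[0,7] S   >
  [0,3] S/PP   <
    [0,1] "with" : S
    [1,3] (S/PP)\S   >
      [1,2] "ate" : ((S/PP)\S)/S
      [2,3] "often" : S
  [3,7] PP   >
    [3,5] PP/(S\NP)   <
      [3,4] "plan" : NP
      [4,5] "sent" : (PP/(S\NP))\NP
    [5,7] S\NP   >
      [5,6] "near" : (S\NP)/(PP/S)
      [6,7] "saw" : PP/S

[0,1] S  lex  "with"
[1,2] ((S/PP)\S)/S  lex  "ate"
[2,3] S  lex  "often"
[1,3] (S/PP)\S  >  k=2
[0,3] S/PP  <  k=1
[3,4] NP  lex  "plan"
[4,5] (PP/(S\NP))\NP  lex  "sent"
[3,5] PP/(S\NP)  <  k=4
[5,6] (S\NP)/(PP/S)  lex  "near"
[6,7] PP/S  lex  "saw"
[5,7] S\NP  >  k=6
[3,7] PP  >  k=5
[0,7] S  >  k=3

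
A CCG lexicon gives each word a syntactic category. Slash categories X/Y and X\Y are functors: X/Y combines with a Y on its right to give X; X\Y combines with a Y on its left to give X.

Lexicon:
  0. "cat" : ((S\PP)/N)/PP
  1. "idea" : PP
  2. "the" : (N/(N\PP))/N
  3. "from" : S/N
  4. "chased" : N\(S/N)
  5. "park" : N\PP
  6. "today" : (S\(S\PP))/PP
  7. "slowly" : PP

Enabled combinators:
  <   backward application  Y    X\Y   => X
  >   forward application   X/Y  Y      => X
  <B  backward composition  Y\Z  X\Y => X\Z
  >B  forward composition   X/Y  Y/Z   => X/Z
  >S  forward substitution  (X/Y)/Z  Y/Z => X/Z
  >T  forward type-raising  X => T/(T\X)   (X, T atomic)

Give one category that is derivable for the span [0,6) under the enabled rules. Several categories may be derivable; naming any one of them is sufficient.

S\PP

[0,8] S   <
  [0,6] S\PP   >
    [0,2] (S\PP)/N   >
      [0,1] "cat" : ((S\PP)/N)/PP
      [1,2] "idea" : PP
    [2,6] N   >
      [2,5] N/(N\PP)   >
        [2,3] "the" : (N/(N\PP))/N
        [3,5] N   <
          [3,4] "from" : S/N
          [4,5] "chased" : N\(S/N)
      [5,6] "park" : N\PP
  [6,8] S\(S\PP)   >
    [6,7] "today" : (S\(S\PP))/PP
    [7,8] "slowly" : PP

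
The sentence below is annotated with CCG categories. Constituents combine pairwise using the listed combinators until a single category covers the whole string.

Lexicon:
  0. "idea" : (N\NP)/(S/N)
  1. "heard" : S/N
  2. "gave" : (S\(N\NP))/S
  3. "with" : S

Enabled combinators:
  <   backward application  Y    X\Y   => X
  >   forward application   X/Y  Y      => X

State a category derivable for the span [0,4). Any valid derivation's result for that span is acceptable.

[0,4] S   <
  [0,2] N\NP   >
    [0,1] "idea" : (N\NP)/(S/N)
    [1,2] "heard" : S/N
  [2,4] S\(N\NP)   >
    [2,3] "gave" : (S\(N\NP))/S
    [3,4] "with" : S

S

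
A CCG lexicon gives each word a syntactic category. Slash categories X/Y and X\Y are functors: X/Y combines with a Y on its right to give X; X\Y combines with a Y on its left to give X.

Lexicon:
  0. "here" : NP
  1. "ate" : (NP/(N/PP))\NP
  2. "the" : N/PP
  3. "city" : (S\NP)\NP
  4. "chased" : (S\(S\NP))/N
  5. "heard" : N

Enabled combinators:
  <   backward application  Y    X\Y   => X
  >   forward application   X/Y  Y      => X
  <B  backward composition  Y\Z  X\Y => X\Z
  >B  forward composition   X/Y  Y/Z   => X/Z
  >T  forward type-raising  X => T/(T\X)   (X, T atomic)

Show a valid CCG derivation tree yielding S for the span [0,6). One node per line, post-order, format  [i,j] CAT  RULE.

[0,6] S   <
  [0,4] S\NP   <
    [0,3] NP   >
      [0,2] NP/(N/PP)   <
        [0,1] "here" : NP
        [1,2] "ate" : (NP/(N/PP))\NP
      [2,3] "the" : N/PP
    [3,4] "city" : (S\NP)\NP
  [4,6] S\(S\NP)   >
    [4,5] "chased" : (S\(S\NP))/N
    [5,6] "heard" : N

[0,1] NP  lex  "here"
[1,2] (NP/(N/PP))\NP  lex  "ate"
[0,2] NP/(N/PP)  <  k=1
[2,3] N/PP  lex  "the"
[0,3] NP  >  k=2
[3,4] (S\NP)\NP  lex  "city"
[0,4] S\NP  <  k=3
[4,5] (S\(S\NP))/N  lex  "chased"
[5,6] N  lex  "heard"
[4,6] S\(S\NP)  >  k=5
[0,6] S  <  k=4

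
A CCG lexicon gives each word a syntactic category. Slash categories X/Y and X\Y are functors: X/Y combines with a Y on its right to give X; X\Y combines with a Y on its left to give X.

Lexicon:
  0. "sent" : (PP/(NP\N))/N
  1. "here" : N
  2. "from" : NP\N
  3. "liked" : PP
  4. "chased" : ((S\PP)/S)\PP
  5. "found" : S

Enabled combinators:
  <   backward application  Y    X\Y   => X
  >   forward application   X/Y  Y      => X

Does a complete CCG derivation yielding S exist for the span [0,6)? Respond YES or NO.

[0,6] S   <
  [0,3] PP   >
    [0,2] PP/(NP\N)   >
      [0,1] "sent" : (PP/(NP\N))/N
      [1,2] "here" : N
    [2,3] "from" : NP\N
  [3,6] S\PP   >
    [3,5] (S\PP)/S   <
      [3,4] "liked" : PP
      [4,5] "chased" : ((S\PP)/S)\PP
    [5,6] "found" : S

YES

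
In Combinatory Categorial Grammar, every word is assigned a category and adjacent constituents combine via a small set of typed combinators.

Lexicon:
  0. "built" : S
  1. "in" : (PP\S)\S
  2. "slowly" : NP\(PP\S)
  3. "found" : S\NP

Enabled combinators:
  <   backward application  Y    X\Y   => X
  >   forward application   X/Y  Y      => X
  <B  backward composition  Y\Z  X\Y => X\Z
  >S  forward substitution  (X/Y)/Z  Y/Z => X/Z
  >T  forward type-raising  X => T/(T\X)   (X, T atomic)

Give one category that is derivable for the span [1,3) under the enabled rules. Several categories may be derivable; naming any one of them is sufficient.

NP\S

[0,4] S   <
  [0,3] NP   <
    [0,1] "built" : S
    [1,3] NP\S   <B
      [1,2] "in" : (PP\S)\S
      [2,3] "slowly" : NP\(PP\S)
  [3,4] "found" : S\NP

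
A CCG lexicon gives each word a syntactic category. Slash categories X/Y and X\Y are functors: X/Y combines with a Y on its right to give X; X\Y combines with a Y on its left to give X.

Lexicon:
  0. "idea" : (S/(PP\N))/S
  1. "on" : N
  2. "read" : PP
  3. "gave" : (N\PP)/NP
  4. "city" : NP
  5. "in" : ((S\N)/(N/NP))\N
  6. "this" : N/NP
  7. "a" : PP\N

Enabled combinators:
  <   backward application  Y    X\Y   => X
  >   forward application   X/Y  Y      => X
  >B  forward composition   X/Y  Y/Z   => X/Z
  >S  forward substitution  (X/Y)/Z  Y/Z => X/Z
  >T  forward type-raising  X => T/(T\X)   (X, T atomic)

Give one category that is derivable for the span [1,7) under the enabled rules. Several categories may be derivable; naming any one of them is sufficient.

S

[0,8] S   >
  [0,7] S/(PP\N)   >
    [0,1] "idea" : (S/(PP\N))/S
    [1,7] S   <
      [1,2] "on" : N
      [2,7] S\N   >
        [2,6] (S\N)/(N/NP)   <
          [2,5] N   <
            [2,3] "read" : PP
            [3,5] N\PP   >
              [3,4] "gave" : (N\PP)/NP
              [4,5] "city" : NP
          [5,6] "in" : ((S\N)/(N/NP))\N
        [6,7] "this" : N/NP
  [7,8] "a" : PP\N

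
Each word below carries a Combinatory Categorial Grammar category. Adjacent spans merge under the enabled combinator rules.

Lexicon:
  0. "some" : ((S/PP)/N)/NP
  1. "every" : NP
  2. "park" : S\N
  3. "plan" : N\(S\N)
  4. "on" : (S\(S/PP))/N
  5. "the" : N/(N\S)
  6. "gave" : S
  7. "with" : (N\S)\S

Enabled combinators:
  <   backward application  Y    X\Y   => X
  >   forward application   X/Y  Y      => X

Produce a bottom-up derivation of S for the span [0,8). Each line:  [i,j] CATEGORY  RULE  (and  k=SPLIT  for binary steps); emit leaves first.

[0,1] ((S/PP)/N)/NP  lex  "some"
[1,2] NP  lex  "every"
[0,2] (S/PP)/N  >  k=1
[2,3] S\N  lex  "park"
[3,4] N\(S\N)  lex  "plan"
[2,4] N  <  k=3
[0,4] S/PP  >  k=2
[4,5] (S\(S/PP))/N  lex  "on"
[5,6] N/(N\S)  lex  "the"
[6,7] S  lex  "gave"
[7,8] (N\S)\S  lex  "with"
[6,8] N\S  <  k=7
[5,8] N  >  k=6
[4,8] S\(S/PP)  >  k=5
[0,8] S  <  k=4

[0,8] S   <
  [0,4] S/PP   >
    [0,2] (S/PP)/N   >
      [0,1] "some" : ((S/PP)/N)/NP
      [1,2] "every" : NP
    [2,4] N   <
      [2,3] "park" : S\N
      [3,4] "plan" : N\(S\N)
  [4,8] S\(S/PP)   >
    [4,5] "on" : (S\(S/PP))/N
    [5,8] N   >
      [5,6] "the" : N/(N\S)
      [6,8] N\S   <
        [6,7] "gave" : S
        [7,8] "with" : (N\S)\S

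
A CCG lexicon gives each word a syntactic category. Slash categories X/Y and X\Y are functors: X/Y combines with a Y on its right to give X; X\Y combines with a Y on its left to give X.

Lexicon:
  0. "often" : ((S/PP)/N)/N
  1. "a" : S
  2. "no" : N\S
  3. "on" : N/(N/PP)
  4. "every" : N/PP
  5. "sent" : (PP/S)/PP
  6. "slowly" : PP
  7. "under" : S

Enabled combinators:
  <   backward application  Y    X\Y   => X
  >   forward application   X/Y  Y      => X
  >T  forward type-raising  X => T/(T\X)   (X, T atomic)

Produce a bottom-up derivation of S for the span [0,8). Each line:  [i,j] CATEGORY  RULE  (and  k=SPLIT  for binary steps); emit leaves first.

[0,1] ((S/PP)/N)/N  lex  "often"
[1,2] S  lex  "a"
[2,3] N\S  lex  "no"
[1,3] N  <  k=2
[0,3] (S/PP)/N  >  k=1
[3,4] N/(N/PP)  lex  "on"
[4,5] N/PP  lex  "every"
[3,5] N  >  k=4
[0,5] S/PP  >  k=3
[5,6] (PP/S)/PP  lex  "sent"
[6,7] PP  lex  "slowly"
[5,7] PP/S  >  k=6
[7,8] S  lex  "under"
[5,8] PP  >  k=7
[0,8] S  >  k=5

[0,8] S   >
  [0,5] S/PP   >
    [0,3] (S/PP)/N   >
      [0,1] "often" : ((S/PP)/N)/N
      [1,3] N   <
        [1,2] "a" : S
        [2,3] "no" : N\S
    [3,5] N   >
      [3,4] "on" : N/(N/PP)
      [4,5] "every" : N/PP
  [5,8] PP   >
    [5,7] PP/S   >
      [5,6] "sent" : (PP/S)/PP
      [6,7] "slowly" : PP
    [7,8] "under" : S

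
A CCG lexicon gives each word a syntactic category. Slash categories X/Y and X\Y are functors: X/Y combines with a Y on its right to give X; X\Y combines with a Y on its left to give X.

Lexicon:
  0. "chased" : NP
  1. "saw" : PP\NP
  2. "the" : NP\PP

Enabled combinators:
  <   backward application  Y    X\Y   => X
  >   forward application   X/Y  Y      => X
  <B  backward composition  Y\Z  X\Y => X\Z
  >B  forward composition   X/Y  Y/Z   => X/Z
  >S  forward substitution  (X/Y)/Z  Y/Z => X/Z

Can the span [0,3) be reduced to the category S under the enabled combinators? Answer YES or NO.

NO

NP PP\NP NP\PP
CKY chart[0,3] = {NP}; S ∉ chart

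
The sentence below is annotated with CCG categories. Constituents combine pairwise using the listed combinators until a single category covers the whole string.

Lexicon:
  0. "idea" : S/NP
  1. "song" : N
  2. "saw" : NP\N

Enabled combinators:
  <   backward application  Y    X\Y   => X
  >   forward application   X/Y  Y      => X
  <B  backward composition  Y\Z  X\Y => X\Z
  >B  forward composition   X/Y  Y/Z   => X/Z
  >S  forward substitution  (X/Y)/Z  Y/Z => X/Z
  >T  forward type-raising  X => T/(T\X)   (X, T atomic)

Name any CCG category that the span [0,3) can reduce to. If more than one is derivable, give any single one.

S

[0,3] S   >
  [0,1] "idea" : S/NP
  [1,3] NP   >
    [1,2] NP/(NP\N)   >T
      [1,2] "song" : N
    [2,3] "saw" : NP\N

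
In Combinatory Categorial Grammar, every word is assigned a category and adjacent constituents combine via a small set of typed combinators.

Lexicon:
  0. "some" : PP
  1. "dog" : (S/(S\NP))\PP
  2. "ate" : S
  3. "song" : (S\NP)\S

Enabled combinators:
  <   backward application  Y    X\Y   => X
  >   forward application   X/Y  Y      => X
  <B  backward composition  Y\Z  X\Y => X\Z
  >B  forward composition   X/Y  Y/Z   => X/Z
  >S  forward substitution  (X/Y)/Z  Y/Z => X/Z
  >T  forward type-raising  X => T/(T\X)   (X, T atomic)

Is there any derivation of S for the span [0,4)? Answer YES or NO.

[0,4] S   >
  [0,2] S/(S\NP)   <
    [0,1] "some" : PP
    [1,2] "dog" : (S/(S\NP))\PP
  [2,4] S\NP   <
    [2,3] "ate" : S
    [3,4] "song" : (S\NP)\S

YES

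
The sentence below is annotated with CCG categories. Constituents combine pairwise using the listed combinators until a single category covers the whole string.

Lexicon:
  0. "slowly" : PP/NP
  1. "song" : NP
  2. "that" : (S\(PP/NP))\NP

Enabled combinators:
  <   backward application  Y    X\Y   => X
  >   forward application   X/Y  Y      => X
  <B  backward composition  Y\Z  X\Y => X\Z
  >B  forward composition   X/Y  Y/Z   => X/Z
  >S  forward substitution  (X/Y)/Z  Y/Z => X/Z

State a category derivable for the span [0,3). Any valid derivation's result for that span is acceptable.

S

[0,3] S   <
  [0,1] "slowly" : PP/NP
  [1,3] S\(PP/NP)   <
    [1,2] "song" : NP
    [2,3] "that" : (S\(PP/NP))\NP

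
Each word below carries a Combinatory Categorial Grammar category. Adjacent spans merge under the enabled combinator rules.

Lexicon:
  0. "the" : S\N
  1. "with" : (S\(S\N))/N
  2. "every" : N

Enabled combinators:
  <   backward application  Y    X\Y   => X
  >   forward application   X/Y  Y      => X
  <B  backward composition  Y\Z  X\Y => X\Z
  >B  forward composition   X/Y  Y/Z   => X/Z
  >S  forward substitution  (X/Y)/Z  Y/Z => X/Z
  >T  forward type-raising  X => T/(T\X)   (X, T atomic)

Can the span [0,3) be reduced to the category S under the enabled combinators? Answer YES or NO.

YES

[0,3] S   <
  [0,1] "the" : S\N
  [1,3] S\(S\N)   >
    [1,2] "with" : (S\(S\N))/N
    [2,3] "every" : N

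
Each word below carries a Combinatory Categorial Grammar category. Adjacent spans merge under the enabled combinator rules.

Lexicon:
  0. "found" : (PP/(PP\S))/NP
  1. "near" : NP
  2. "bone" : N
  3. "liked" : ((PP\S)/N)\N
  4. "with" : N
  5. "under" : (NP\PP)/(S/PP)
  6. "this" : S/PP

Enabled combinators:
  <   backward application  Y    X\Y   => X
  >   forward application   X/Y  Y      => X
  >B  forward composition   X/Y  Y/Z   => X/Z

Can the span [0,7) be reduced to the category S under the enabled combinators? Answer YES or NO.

NO

(PP/(PP\S))/NP NP N ((PP\S)/N)\N N (NP\PP)/(S/PP) S/PP
CKY chart[0,7] = {NP}; S ∉ chart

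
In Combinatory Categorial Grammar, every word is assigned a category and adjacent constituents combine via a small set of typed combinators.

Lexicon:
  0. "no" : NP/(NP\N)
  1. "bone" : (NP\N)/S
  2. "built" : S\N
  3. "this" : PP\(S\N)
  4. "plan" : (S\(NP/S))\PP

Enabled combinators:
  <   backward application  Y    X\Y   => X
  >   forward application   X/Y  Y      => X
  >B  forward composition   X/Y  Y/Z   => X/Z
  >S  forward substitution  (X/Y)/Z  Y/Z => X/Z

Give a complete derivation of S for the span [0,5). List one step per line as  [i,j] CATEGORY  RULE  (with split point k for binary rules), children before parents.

[0,5] S   <
  [0,2] NP/S   >B
    [0,1] "no" : NP/(NP\N)
    [1,2] "bone" : (NP\N)/S
  [2,5] S\(NP/S)   <
    [2,4] PP   <
      [2,3] "built" : S\N
      [3,4] "this" : PP\(S\N)
    [4,5] "plan" : (S\(NP/S))\PP

[0,1] NP/(NP\N)  lex  "no"
[1,2] (NP\N)/S  lex  "bone"
[0,2] NP/S  >B  k=1
[2,3] S\N  lex  "built"
[3,4] PP\(S\N)  lex  "this"
[2,4] PP  <  k=3
[4,5] (S\(NP/S))\PP  lex  "plan"
[2,5] S\(NP/S)  <  k=4
[0,5] S  <  k=2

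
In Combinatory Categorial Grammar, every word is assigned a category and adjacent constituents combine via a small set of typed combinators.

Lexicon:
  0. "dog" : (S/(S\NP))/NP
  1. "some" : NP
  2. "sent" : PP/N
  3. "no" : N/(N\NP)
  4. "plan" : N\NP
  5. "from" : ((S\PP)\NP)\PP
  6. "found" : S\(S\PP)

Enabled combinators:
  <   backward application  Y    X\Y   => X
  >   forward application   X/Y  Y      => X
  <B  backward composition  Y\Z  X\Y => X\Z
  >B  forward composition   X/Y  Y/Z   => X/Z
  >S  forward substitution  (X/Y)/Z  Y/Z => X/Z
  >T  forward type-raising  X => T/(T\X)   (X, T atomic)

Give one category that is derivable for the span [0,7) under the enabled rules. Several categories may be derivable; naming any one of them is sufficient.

[0,7] S   >
  [0,2] S/(S\NP)   >
    [0,1] "dog" : (S/(S\NP))/NP
    [1,2] "some" : NP
  [2,7] S\NP   <B
    [2,6] (S\PP)\NP   <
      [2,5] PP   >
        [2,3] "sent" : PP/N
        [3,5] N   >
          [3,4] "no" : N/(N\NP)
          [4,5] "plan" : N\NP
      [5,6] "from" : ((S\PP)\NP)\PP
    [6,7] "found" : S\(S\PP)

S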